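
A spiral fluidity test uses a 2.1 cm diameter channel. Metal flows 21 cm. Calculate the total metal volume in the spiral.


Formula: V = pi * (d/2)^2 * L  (cylinder volume)
Radius = 2.1/2 = 1.05 cm
V = pi * 1.05^2 * 21 = 72.7357 cm^3

72.7357 cm^3


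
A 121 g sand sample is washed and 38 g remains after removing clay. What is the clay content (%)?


Formula: Clay% = (W_total - W_washed) / W_total * 100
Clay mass = 121 - 38 = 83 g
Clay% = 83 / 121 * 100 = 68.5950%


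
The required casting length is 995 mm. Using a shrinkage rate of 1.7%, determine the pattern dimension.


Formula: L_pattern = L_casting * (1 + shrinkage_rate/100)
Shrinkage factor = 1 + 1.7/100 = 1.017
L_pattern = 995 mm * 1.017 = 1011.9150 mm


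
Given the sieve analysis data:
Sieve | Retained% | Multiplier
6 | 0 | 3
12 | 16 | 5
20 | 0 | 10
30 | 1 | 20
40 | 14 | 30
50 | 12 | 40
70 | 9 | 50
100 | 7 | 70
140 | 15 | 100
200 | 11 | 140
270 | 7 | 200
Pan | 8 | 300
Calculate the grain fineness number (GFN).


Formula: GFN = sum(pct * multiplier) / sum(pct)
sum(pct * multiplier) = 8780
sum(pct) = 100
GFN = 8780 / 100 = 87.80

87.80


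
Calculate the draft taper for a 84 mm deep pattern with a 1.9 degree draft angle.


Formula: taper = depth * tan(draft_angle)
tan(1.9 deg) = 0.0331734
taper = 84 mm * 0.0331734 = 2.7866 mm


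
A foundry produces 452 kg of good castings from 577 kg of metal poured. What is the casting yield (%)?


Formula: Casting Yield = (W_good / W_total) * 100
Yield = (452 kg / 577 kg) * 100 = 78.3362%


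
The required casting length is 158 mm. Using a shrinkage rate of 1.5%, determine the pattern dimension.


Formula: L_pattern = L_casting * (1 + shrinkage_rate/100)
Shrinkage factor = 1 + 1.5/100 = 1.015
L_pattern = 158 mm * 1.015 = 160.3700 mm

160.3700 mm


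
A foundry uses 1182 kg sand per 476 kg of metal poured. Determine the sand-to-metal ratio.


Formula: Sand-to-Metal Ratio = W_sand / W_metal
Ratio = 1182 kg / 476 kg = 2.4832


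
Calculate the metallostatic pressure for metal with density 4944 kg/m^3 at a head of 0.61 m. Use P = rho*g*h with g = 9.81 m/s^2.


Formula: P = rho * g * h
rho * g = 4944 * 9.81 = 48500.64 N/m^3
P = 48500.64 * 0.61 = 29585.3904 Pa

Answer: 29585.3904 Pa


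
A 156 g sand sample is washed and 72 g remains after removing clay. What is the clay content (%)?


Formula: Clay% = (W_total - W_washed) / W_total * 100
Clay mass = 156 - 72 = 84 g
Clay% = 84 / 156 * 100 = 53.8462%


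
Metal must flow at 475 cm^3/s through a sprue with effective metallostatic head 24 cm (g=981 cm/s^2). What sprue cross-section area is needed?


Formula: v = sqrt(2*g*h), A = Q/v
Velocity: v = sqrt(2 * 981 * 24) = sqrt(47088) = 216.9977 cm/s
Sprue area: A = Q / v = 475 / 216.9977 = 2.1890 cm^2

Answer: 2.1890 cm^2


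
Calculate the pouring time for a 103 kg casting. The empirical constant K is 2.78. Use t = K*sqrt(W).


Formula: t = K * sqrt(W)
sqrt(W) = sqrt(103) = 10.14889
t = 2.78 * 10.14889 = 28.2139 s

Final answer: 28.2139 s


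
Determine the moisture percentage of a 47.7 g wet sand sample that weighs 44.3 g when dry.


Formula: MC = (W_wet - W_dry) / W_wet * 100
Water mass = 47.7 - 44.3 = 3.4 g
MC = 3.4 / 47.7 * 100 = 7.1279%

Answer: 7.1279%


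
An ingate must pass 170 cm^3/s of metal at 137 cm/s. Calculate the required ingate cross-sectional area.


Formula: A_ingate = Q / v  (continuity equation)
A = 170 cm^3/s / 137 cm/s = 1.2409 cm^2

1.2409 cm^2


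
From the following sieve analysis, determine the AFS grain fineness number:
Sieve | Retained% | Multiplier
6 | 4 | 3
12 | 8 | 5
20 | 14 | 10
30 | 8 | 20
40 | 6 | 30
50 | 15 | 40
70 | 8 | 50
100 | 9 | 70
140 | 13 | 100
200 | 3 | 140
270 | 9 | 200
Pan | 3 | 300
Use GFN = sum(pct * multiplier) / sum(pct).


Formula: GFN = sum(pct * multiplier) / sum(pct)
sum(pct * multiplier) = 6582
sum(pct) = 100
GFN = 6582 / 100 = 65.82

Answer: 65.82


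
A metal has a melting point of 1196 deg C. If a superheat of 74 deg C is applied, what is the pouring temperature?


Formula: T_pour = T_melt + Superheat
T_pour = 1196 + 74 = 1270 deg C

Answer: 1270 deg C


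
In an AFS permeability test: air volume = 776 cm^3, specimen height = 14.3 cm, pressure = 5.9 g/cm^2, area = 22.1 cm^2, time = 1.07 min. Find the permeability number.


Formula: Permeability Number P = (V * H) / (p * A * t)
Numerator: V * H = 776 * 14.3 = 11096.8
Denominator: p * A * t = 5.9 * 22.1 * 1.07 = 139.5173
P = 11096.8 / 139.5173 = 79.5371

79.5371


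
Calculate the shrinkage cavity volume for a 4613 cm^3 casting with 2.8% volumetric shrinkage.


Formula: V_shrink = V_casting * shrinkage_pct / 100
V_shrink = 4613 cm^3 * 2.8 / 100 = 129.1640 cm^3

Answer: 129.1640 cm^3


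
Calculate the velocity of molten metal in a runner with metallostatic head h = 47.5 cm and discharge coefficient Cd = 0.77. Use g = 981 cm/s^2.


Formula: v = Cd * sqrt(2 * g * h)  (Torricelli with discharge coefficient)
2*g*h = 2 * 981 * 47.5 = 93195.0 cm^2/s^2
sqrt(93195.0) = 305.27856 cm/s
v = 0.77 * 305.27856 = 235.0645 cm/s

Answer: 235.0645 cm/s


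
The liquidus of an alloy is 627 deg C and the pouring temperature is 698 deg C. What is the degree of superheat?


Formula: Superheat = T_pour - T_melt
Superheat = 698 - 627 = 71 deg C

71 deg C


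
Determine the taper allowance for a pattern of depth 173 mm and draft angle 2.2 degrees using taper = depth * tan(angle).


Formula: taper = depth * tan(draft_angle)
tan(2.2 deg) = 0.0384161
taper = 173 mm * 0.0384161 = 6.6460 mm

Final answer: 6.6460 mm


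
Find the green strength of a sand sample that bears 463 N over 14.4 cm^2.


Formula: Compressive Strength = Force / Area
Strength = 463 N / 14.4 cm^2 = 32.1528 N/cm^2

Answer: 32.1528 N/cm^2


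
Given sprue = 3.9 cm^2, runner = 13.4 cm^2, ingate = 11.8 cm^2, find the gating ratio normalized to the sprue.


Sprue:Runner:Ingate = 1 : 13.4/3.9 : 11.8/3.9 = 1:3.44:3.03

Answer: 1:3.44:3.03


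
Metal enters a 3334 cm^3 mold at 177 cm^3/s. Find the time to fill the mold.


Formula: t_fill = V_mold / Q_flow
t = 3334 cm^3 / 177 cm^3/s = 18.8362 s


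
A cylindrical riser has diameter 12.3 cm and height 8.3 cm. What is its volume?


Formula: V = pi * (D/2)^2 * H  (cylinder volume)
Radius = D/2 = 12.3/2 = 6.15 cm
V = pi * 6.15^2 * 8.3 = 986.2300 cm^3

986.2300 cm^3


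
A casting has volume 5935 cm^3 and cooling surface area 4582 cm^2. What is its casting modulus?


Formula: Casting Modulus M = V / A
M = 5935 cm^3 / 4582 cm^2 = 1.2953 cm

Answer: 1.2953 cm


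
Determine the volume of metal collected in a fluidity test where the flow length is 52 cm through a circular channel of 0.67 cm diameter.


Formula: V = pi * (d/2)^2 * L  (cylinder volume)
Radius = 0.67/2 = 0.335 cm
V = pi * 0.335^2 * 52 = 18.3334 cm^3


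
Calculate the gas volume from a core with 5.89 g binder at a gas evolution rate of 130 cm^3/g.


Formula: V_gas = W_binder * gas_evolution_rate
V = 5.89 g * 130 cm^3/g = 765.7000 cm^3


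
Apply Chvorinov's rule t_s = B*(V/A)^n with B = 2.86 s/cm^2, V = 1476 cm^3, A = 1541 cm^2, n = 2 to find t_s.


Formula: t_s = B * (V/A)^n  (Chvorinov's rule, n=2)
Modulus M = V/A = 1476/1541 = 0.957820 cm
M^2 = 0.957820^2 = 0.917419 cm^2
t_s = 2.86 * 0.917419 = 2.6238 s

2.6238 s


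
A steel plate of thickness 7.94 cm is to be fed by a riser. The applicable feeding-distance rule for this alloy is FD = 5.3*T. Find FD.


Formula: FD = 5.3 * T  (riser feeding-distance rule)
FD = 5.3 * 7.94 cm = 42.0820 cm

Answer: 42.0820 cm


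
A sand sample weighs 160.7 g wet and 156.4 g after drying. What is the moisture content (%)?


Formula: MC = (W_wet - W_dry) / W_wet * 100
Water mass = 160.7 - 156.4 = 4.3 g
MC = 4.3 / 160.7 * 100 = 2.6758%

Answer: 2.6758%


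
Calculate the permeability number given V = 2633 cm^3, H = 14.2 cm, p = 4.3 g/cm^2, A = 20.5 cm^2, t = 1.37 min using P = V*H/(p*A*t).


Formula: Permeability Number P = (V * H) / (p * A * t)
Numerator: V * H = 2633 * 14.2 = 37388.6
Denominator: p * A * t = 4.3 * 20.5 * 1.37 = 120.7655
P = 37388.6 / 120.7655 = 309.5967

309.5967


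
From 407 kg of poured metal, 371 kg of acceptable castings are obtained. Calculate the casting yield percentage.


Formula: Casting Yield = (W_good / W_total) * 100
Yield = (371 kg / 407 kg) * 100 = 91.1548%

Answer: 91.1548%


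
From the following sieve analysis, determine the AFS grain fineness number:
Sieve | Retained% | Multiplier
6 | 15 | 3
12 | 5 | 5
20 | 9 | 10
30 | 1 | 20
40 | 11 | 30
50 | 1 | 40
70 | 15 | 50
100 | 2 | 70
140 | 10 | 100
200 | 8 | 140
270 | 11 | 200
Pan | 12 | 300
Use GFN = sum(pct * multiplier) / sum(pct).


Formula: GFN = sum(pct * multiplier) / sum(pct)
sum(pct * multiplier) = 9360
sum(pct) = 100
GFN = 9360 / 100 = 93.60

93.60


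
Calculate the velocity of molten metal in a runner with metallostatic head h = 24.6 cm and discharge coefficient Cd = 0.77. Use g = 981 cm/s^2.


Formula: v = Cd * sqrt(2 * g * h)  (Torricelli with discharge coefficient)
2*g*h = 2 * 981 * 24.6 = 48265.2 cm^2/s^2
sqrt(48265.2) = 219.69342 cm/s
v = 0.77 * 219.69342 = 169.1639 cm/s

169.1639 cm/s


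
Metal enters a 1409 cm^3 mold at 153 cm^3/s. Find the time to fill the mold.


Formula: t_fill = V_mold / Q_flow
t = 1409 cm^3 / 153 cm^3/s = 9.2092 s

Final answer: 9.2092 s


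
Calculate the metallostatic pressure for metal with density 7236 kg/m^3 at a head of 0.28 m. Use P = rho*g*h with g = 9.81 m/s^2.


Formula: P = rho * g * h
rho * g = 7236 * 9.81 = 70985.16 N/m^3
P = 70985.16 * 0.28 = 19875.8448 Pa


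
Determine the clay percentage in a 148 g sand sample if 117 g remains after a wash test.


Formula: Clay% = (W_total - W_washed) / W_total * 100
Clay mass = 148 - 117 = 31 g
Clay% = 31 / 148 * 100 = 20.9459%

20.9459%


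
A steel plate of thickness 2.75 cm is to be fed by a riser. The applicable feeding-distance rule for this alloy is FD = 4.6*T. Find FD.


Formula: FD = 4.6 * T  (riser feeding-distance rule)
FD = 4.6 * 2.75 cm = 12.6500 cm


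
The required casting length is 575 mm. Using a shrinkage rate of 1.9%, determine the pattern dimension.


Formula: L_pattern = L_casting * (1 + shrinkage_rate/100)
Shrinkage factor = 1 + 1.9/100 = 1.019
L_pattern = 575 mm * 1.019 = 585.9250 mm


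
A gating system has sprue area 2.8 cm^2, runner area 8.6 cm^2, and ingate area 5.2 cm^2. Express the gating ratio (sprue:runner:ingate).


Sprue:Runner:Ingate = 1 : 8.6/2.8 : 5.2/2.8 = 1:3.07:1.86

Answer: 1:3.07:1.86


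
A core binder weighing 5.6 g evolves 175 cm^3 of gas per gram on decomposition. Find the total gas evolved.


Formula: V_gas = W_binder * gas_evolution_rate
V = 5.6 g * 175 cm^3/g = 980.0000 cm^3

Answer: 980.0000 cm^3


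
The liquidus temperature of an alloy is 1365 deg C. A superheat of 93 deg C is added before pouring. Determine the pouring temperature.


Formula: T_pour = T_melt + Superheat
T_pour = 1365 + 93 = 1458 deg C

1458 deg C


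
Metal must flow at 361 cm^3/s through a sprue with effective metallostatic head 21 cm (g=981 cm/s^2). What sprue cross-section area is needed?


Formula: v = sqrt(2*g*h), A = Q/v
Velocity: v = sqrt(2 * 981 * 21) = sqrt(41202) = 202.9828 cm/s
Sprue area: A = Q / v = 361 / 202.9828 = 1.7785 cm^2

1.7785 cm^2


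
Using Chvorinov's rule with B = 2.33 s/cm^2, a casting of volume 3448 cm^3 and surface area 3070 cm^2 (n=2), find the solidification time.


Formula: t_s = B * (V/A)^n  (Chvorinov's rule, n=2)
Modulus M = V/A = 3448/3070 = 1.123127 cm
M^2 = 1.123127^2 = 1.261414 cm^2
t_s = 2.33 * 1.261414 = 2.9391 s

Final answer: 2.9391 s


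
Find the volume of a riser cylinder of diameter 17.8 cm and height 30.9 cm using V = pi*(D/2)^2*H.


Formula: V = pi * (D/2)^2 * H  (cylinder volume)
Radius = D/2 = 17.8/2 = 8.9 cm
V = pi * 8.9^2 * 30.9 = 7689.3276 cm^3


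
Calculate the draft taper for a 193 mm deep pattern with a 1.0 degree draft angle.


Formula: taper = depth * tan(draft_angle)
tan(1.0 deg) = 0.0174551
taper = 193 mm * 0.0174551 = 3.3688 mm

Final answer: 3.3688 mm


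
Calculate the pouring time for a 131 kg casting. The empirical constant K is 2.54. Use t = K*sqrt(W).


Formula: t = K * sqrt(W)
sqrt(W) = sqrt(131) = 11.44552
t = 2.54 * 11.44552 = 29.0716 s

29.0716 s


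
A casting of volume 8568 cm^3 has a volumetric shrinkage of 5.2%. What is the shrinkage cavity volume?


Formula: V_shrink = V_casting * shrinkage_pct / 100
V_shrink = 8568 cm^3 * 5.2 / 100 = 445.5360 cm^3

Final answer: 445.5360 cm^3


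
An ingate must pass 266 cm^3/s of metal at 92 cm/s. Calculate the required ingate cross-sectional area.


Formula: A_ingate = Q / v  (continuity equation)
A = 266 cm^3/s / 92 cm/s = 2.8913 cm^2

Answer: 2.8913 cm^2


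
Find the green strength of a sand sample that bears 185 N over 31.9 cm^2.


Formula: Compressive Strength = Force / Area
Strength = 185 N / 31.9 cm^2 = 5.7994 N/cm^2


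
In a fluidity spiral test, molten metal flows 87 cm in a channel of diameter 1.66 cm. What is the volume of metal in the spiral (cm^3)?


Formula: V = pi * (d/2)^2 * L  (cylinder volume)
Radius = 1.66/2 = 0.83 cm
V = pi * 0.83^2 * 87 = 188.2892 cm^3

188.2892 cm^3


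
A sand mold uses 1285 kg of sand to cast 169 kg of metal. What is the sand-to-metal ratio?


Formula: Sand-to-Metal Ratio = W_sand / W_metal
Ratio = 1285 kg / 169 kg = 7.6036

Final answer: 7.6036


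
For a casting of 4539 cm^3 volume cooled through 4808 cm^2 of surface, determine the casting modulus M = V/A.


Formula: Casting Modulus M = V / A
M = 4539 cm^3 / 4808 cm^2 = 0.9441 cm

0.9441 cm


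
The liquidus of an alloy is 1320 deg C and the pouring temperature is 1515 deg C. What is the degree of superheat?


Formula: Superheat = T_pour - T_melt
Superheat = 1515 - 1320 = 195 deg C

195 deg C


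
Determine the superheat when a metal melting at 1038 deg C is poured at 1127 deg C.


Formula: Superheat = T_pour - T_melt
Superheat = 1127 - 1038 = 89 deg C

Final answer: 89 deg C


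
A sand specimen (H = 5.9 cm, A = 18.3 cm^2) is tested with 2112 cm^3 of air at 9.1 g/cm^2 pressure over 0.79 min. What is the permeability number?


Formula: Permeability Number P = (V * H) / (p * A * t)
Numerator: V * H = 2112 * 5.9 = 12460.8
Denominator: p * A * t = 9.1 * 18.3 * 0.79 = 131.5587
P = 12460.8 / 131.5587 = 94.7167


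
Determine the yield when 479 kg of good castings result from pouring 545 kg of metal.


Formula: Casting Yield = (W_good / W_total) * 100
Yield = (479 kg / 545 kg) * 100 = 87.8899%

Answer: 87.8899%


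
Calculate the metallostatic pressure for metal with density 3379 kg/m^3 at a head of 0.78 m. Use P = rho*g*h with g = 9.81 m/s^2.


Formula: P = rho * g * h
rho * g = 3379 * 9.81 = 33147.99 N/m^3
P = 33147.99 * 0.78 = 25855.4322 Pa

25855.4322 Pa


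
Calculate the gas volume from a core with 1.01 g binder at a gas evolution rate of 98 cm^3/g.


Formula: V_gas = W_binder * gas_evolution_rate
V = 1.01 g * 98 cm^3/g = 98.9800 cm^3

Final answer: 98.9800 cm^3


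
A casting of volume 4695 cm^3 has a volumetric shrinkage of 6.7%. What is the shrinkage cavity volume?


Formula: V_shrink = V_casting * shrinkage_pct / 100
V_shrink = 4695 cm^3 * 6.7 / 100 = 314.5650 cm^3

314.5650 cm^3


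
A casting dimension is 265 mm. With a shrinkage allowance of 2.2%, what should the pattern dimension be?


Formula: L_pattern = L_casting * (1 + shrinkage_rate/100)
Shrinkage factor = 1 + 2.2/100 = 1.022
L_pattern = 265 mm * 1.022 = 270.8300 mm


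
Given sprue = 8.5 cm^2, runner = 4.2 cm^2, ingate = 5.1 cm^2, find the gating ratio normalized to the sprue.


Sprue:Runner:Ingate = 1 : 4.2/8.5 : 5.1/8.5 = 1:0.49:0.60


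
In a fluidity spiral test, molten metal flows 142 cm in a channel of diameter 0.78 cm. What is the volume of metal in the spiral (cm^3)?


Formula: V = pi * (d/2)^2 * L  (cylinder volume)
Radius = 0.78/2 = 0.39 cm
V = pi * 0.39^2 * 142 = 67.8527 cm^3


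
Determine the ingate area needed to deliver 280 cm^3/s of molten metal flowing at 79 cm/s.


Formula: A_ingate = Q / v  (continuity equation)
A = 280 cm^3/s / 79 cm/s = 3.5443 cm^2

Final answer: 3.5443 cm^2


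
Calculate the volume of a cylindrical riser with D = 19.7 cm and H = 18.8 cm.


Formula: V = pi * (D/2)^2 * H  (cylinder volume)
Radius = D/2 = 19.7/2 = 9.85 cm
V = pi * 9.85^2 * 18.8 = 5730.3373 cm^3

Answer: 5730.3373 cm^3


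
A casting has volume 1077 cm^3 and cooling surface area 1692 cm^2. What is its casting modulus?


Formula: Casting Modulus M = V / A
M = 1077 cm^3 / 1692 cm^2 = 0.6365 cm

0.6365 cm


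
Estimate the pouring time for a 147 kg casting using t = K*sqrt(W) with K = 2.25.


Formula: t = K * sqrt(W)
sqrt(W) = sqrt(147) = 12.12436
t = 2.25 * 12.12436 = 27.2798 s

Final answer: 27.2798 s


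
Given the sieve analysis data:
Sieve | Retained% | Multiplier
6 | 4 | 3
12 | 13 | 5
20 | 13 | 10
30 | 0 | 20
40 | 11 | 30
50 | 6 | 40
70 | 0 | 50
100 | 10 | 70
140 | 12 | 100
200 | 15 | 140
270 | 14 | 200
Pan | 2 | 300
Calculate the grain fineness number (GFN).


Formula: GFN = sum(pct * multiplier) / sum(pct)
sum(pct * multiplier) = 8177
sum(pct) = 100
GFN = 8177 / 100 = 81.77

Final answer: 81.77


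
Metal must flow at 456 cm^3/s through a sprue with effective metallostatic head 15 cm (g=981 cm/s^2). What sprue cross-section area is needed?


Formula: v = sqrt(2*g*h), A = Q/v
Velocity: v = sqrt(2 * 981 * 15) = sqrt(29430) = 171.5517 cm/s
Sprue area: A = Q / v = 456 / 171.5517 = 2.6581 cm^2

Answer: 2.6581 cm^2


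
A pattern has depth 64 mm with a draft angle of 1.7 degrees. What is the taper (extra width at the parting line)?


Formula: taper = depth * tan(draft_angle)
tan(1.7 deg) = 0.0296793
taper = 64 mm * 0.0296793 = 1.8995 mm


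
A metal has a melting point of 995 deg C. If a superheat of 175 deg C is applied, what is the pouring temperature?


Formula: T_pour = T_melt + Superheat
T_pour = 995 + 175 = 1170 deg C

Final answer: 1170 deg C


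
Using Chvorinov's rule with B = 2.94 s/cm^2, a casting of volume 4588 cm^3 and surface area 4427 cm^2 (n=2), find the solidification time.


Formula: t_s = B * (V/A)^n  (Chvorinov's rule, n=2)
Modulus M = V/A = 4588/4427 = 1.036368 cm
M^2 = 1.036368^2 = 1.074059 cm^2
t_s = 2.94 * 1.074059 = 3.1577 s

Answer: 3.1577 s


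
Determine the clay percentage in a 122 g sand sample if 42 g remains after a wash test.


Formula: Clay% = (W_total - W_washed) / W_total * 100
Clay mass = 122 - 42 = 80 g
Clay% = 80 / 122 * 100 = 65.5738%

Answer: 65.5738%


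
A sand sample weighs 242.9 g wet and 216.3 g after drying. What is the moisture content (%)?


Formula: MC = (W_wet - W_dry) / W_wet * 100
Water mass = 242.9 - 216.3 = 26.6 g
MC = 26.6 / 242.9 * 100 = 10.9510%

Answer: 10.9510%


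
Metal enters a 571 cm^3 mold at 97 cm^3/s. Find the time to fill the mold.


Formula: t_fill = V_mold / Q_flow
t = 571 cm^3 / 97 cm^3/s = 5.8866 s


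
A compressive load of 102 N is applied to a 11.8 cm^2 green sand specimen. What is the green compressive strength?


Formula: Compressive Strength = Force / Area
Strength = 102 N / 11.8 cm^2 = 8.6441 N/cm^2


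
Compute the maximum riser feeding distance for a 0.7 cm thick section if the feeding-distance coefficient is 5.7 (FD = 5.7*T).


Formula: FD = 5.7 * T  (riser feeding-distance rule)
FD = 5.7 * 0.7 cm = 3.9900 cm


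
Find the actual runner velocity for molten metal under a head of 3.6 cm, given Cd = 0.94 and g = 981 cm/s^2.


Formula: v = Cd * sqrt(2 * g * h)  (Torricelli with discharge coefficient)
2*g*h = 2 * 981 * 3.6 = 7063.2 cm^2/s^2
sqrt(7063.2) = 84.04285 cm/s
v = 0.94 * 84.04285 = 79.0003 cm/s


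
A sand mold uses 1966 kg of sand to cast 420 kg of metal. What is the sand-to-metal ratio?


Formula: Sand-to-Metal Ratio = W_sand / W_metal
Ratio = 1966 kg / 420 kg = 4.6810

4.6810


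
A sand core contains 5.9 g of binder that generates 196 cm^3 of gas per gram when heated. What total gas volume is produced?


Formula: V_gas = W_binder * gas_evolution_rate
V = 5.9 g * 196 cm^3/g = 1156.4000 cm^3

1156.4000 cm^3


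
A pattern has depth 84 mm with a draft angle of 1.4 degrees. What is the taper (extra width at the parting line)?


Formula: taper = depth * tan(draft_angle)
tan(1.4 deg) = 0.0244395
taper = 84 mm * 0.0244395 = 2.0529 mm

Final answer: 2.0529 mm


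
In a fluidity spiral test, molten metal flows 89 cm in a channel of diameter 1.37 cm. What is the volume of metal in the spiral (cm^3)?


Formula: V = pi * (d/2)^2 * L  (cylinder volume)
Radius = 1.37/2 = 0.685 cm
V = pi * 0.685^2 * 89 = 131.1961 cm^3

Answer: 131.1961 cm^3


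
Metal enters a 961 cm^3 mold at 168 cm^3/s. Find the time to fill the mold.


Formula: t_fill = V_mold / Q_flow
t = 961 cm^3 / 168 cm^3/s = 5.7202 s


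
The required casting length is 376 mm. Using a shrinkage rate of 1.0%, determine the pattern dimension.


Formula: L_pattern = L_casting * (1 + shrinkage_rate/100)
Shrinkage factor = 1 + 1.0/100 = 1.01
L_pattern = 376 mm * 1.01 = 379.7600 mm

379.7600 mm


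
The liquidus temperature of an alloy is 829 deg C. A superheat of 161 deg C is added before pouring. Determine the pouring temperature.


Formula: T_pour = T_melt + Superheat
T_pour = 829 + 161 = 990 deg C

990 deg C


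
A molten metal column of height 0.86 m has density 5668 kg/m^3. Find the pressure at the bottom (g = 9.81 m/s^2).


Formula: P = rho * g * h
rho * g = 5668 * 9.81 = 55603.08 N/m^3
P = 55603.08 * 0.86 = 47818.6488 Pa

Final answer: 47818.6488 Pa


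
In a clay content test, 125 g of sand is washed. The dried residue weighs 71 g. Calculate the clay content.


Formula: Clay% = (W_total - W_washed) / W_total * 100
Clay mass = 125 - 71 = 54 g
Clay% = 54 / 125 * 100 = 43.2000%

Final answer: 43.2000%


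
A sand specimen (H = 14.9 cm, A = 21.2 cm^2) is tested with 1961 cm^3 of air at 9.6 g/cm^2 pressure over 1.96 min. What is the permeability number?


Formula: Permeability Number P = (V * H) / (p * A * t)
Numerator: V * H = 1961 * 14.9 = 29218.9
Denominator: p * A * t = 9.6 * 21.2 * 1.96 = 398.8992
P = 29218.9 / 398.8992 = 73.2488

Answer: 73.2488


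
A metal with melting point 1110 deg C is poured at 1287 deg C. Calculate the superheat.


Formula: Superheat = T_pour - T_melt
Superheat = 1287 - 1110 = 177 deg C

177 deg C


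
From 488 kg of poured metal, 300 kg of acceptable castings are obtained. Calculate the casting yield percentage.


Formula: Casting Yield = (W_good / W_total) * 100
Yield = (300 kg / 488 kg) * 100 = 61.4754%

Answer: 61.4754%


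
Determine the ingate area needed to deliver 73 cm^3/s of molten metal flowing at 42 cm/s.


Formula: A_ingate = Q / v  (continuity equation)
A = 73 cm^3/s / 42 cm/s = 1.7381 cm^2

Answer: 1.7381 cm^2


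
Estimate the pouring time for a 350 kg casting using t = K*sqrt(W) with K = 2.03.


Formula: t = K * sqrt(W)
sqrt(W) = sqrt(350) = 18.70829
t = 2.03 * 18.70829 = 37.9778 s

37.9778 s


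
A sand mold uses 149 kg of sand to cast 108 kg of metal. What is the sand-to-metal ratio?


Formula: Sand-to-Metal Ratio = W_sand / W_metal
Ratio = 149 kg / 108 kg = 1.3796

Answer: 1.3796


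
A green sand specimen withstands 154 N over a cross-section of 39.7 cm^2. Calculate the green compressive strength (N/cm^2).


Formula: Compressive Strength = Force / Area
Strength = 154 N / 39.7 cm^2 = 3.8791 N/cm^2

Final answer: 3.8791 N/cm^2


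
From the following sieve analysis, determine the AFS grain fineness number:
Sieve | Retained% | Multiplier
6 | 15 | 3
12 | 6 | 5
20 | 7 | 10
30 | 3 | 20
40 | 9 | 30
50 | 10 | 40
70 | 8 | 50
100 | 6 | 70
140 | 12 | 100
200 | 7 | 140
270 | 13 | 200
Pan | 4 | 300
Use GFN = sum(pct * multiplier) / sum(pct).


Formula: GFN = sum(pct * multiplier) / sum(pct)
sum(pct * multiplier) = 7675
sum(pct) = 100
GFN = 7675 / 100 = 76.75

Answer: 76.75


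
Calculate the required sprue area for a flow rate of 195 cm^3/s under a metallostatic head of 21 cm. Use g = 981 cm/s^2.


Formula: v = sqrt(2*g*h), A = Q/v
Velocity: v = sqrt(2 * 981 * 21) = sqrt(41202) = 202.9828 cm/s
Sprue area: A = Q / v = 195 / 202.9828 = 0.9607 cm^2

Answer: 0.9607 cm^2


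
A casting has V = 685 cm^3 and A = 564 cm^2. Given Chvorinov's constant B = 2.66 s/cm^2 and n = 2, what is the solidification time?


Formula: t_s = B * (V/A)^n  (Chvorinov's rule, n=2)
Modulus M = V/A = 685/564 = 1.214539 cm
M^2 = 1.214539^2 = 1.475105 cm^2
t_s = 2.66 * 1.475105 = 3.9238 s


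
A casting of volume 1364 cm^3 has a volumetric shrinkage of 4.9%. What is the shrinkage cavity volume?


Formula: V_shrink = V_casting * shrinkage_pct / 100
V_shrink = 1364 cm^3 * 4.9 / 100 = 66.8360 cm^3

Answer: 66.8360 cm^3


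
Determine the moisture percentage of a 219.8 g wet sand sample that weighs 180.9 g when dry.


Formula: MC = (W_wet - W_dry) / W_wet * 100
Water mass = 219.8 - 180.9 = 38.9 g
MC = 38.9 / 219.8 * 100 = 17.6979%

17.6979%


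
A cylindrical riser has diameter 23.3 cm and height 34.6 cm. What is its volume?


Formula: V = pi * (D/2)^2 * H  (cylinder volume)
Radius = D/2 = 23.3/2 = 11.65 cm
V = pi * 11.65^2 * 34.6 = 14752.9144 cm^3


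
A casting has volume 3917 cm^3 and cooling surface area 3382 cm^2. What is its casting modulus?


Formula: Casting Modulus M = V / A
M = 3917 cm^3 / 3382 cm^2 = 1.1582 cm

Final answer: 1.1582 cm


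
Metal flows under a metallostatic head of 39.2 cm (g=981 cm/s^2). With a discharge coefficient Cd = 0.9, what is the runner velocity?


Formula: v = Cd * sqrt(2 * g * h)  (Torricelli with discharge coefficient)
2*g*h = 2 * 981 * 39.2 = 76910.4 cm^2/s^2
sqrt(76910.4) = 277.32724 cm/s
v = 0.9 * 277.32724 = 249.5945 cm/s

Answer: 249.5945 cm/s


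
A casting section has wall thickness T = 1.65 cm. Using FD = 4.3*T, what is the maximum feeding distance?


Formula: FD = 4.3 * T  (riser feeding-distance rule)
FD = 4.3 * 1.65 cm = 7.0950 cm


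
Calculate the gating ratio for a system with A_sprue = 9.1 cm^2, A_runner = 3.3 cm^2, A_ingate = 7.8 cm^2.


Sprue:Runner:Ingate = 1 : 3.3/9.1 : 7.8/9.1 = 1:0.36:0.86

Answer: 1:0.36:0.86


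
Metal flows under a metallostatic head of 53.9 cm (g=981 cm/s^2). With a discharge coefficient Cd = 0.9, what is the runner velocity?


Formula: v = Cd * sqrt(2 * g * h)  (Torricelli with discharge coefficient)
2*g*h = 2 * 981 * 53.9 = 105751.8 cm^2/s^2
sqrt(105751.8) = 325.19502 cm/s
v = 0.9 * 325.19502 = 292.6755 cm/s

Final answer: 292.6755 cm/s


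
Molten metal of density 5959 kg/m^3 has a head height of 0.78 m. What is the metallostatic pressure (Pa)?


Formula: P = rho * g * h
rho * g = 5959 * 9.81 = 58457.79 N/m^3
P = 58457.79 * 0.78 = 45597.0762 Pa

Final answer: 45597.0762 Pa


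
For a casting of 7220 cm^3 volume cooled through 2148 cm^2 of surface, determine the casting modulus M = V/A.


Formula: Casting Modulus M = V / A
M = 7220 cm^3 / 2148 cm^2 = 3.3613 cm

Answer: 3.3613 cm


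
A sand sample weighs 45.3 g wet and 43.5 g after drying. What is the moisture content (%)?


Formula: MC = (W_wet - W_dry) / W_wet * 100
Water mass = 45.3 - 43.5 = 1.8 g
MC = 1.8 / 45.3 * 100 = 3.9735%


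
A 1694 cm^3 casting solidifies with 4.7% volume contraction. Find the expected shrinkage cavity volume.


Formula: V_shrink = V_casting * shrinkage_pct / 100
V_shrink = 1694 cm^3 * 4.7 / 100 = 79.6180 cm^3


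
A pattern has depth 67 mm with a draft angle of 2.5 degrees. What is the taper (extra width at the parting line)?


Formula: taper = depth * tan(draft_angle)
tan(2.5 deg) = 0.0436609
taper = 67 mm * 0.0436609 = 2.9253 mm

Answer: 2.9253 mm


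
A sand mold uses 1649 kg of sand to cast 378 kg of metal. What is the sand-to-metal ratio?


Formula: Sand-to-Metal Ratio = W_sand / W_metal
Ratio = 1649 kg / 378 kg = 4.3624


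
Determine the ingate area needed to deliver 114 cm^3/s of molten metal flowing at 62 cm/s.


Formula: A_ingate = Q / v  (continuity equation)
A = 114 cm^3/s / 62 cm/s = 1.8387 cm^2


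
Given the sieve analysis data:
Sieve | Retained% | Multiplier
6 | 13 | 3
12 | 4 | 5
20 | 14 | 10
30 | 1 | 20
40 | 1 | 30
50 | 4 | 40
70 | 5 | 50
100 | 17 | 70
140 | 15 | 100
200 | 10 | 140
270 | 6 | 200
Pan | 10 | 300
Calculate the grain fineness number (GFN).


Formula: GFN = sum(pct * multiplier) / sum(pct)
sum(pct * multiplier) = 8949
sum(pct) = 100
GFN = 8949 / 100 = 89.49

89.49


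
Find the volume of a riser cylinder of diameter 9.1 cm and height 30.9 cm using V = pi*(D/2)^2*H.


Formula: V = pi * (D/2)^2 * H  (cylinder volume)
Radius = D/2 = 9.1/2 = 4.55 cm
V = pi * 4.55^2 * 30.9 = 2009.6996 cm^3


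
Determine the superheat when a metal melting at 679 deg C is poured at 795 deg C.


Formula: Superheat = T_pour - T_melt
Superheat = 795 - 679 = 116 deg C

Answer: 116 deg C


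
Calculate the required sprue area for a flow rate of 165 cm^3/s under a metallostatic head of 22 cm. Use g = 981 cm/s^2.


Formula: v = sqrt(2*g*h), A = Q/v
Velocity: v = sqrt(2 * 981 * 22) = sqrt(43164) = 207.7595 cm/s
Sprue area: A = Q / v = 165 / 207.7595 = 0.7942 cm^2


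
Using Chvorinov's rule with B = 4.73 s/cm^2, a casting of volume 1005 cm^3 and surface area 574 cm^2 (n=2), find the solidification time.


Formula: t_s = B * (V/A)^n  (Chvorinov's rule, n=2)
Modulus M = V/A = 1005/574 = 1.750871 cm
M^2 = 1.750871^2 = 3.065549 cm^2
t_s = 4.73 * 3.065549 = 14.5000 s

Answer: 14.5000 s


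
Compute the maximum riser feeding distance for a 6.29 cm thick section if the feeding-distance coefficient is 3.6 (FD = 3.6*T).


Formula: FD = 3.6 * T  (riser feeding-distance rule)
FD = 3.6 * 6.29 cm = 22.6440 cm

22.6440 cm


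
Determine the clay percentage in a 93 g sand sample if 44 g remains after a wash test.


Formula: Clay% = (W_total - W_washed) / W_total * 100
Clay mass = 93 - 44 = 49 g
Clay% = 49 / 93 * 100 = 52.6882%


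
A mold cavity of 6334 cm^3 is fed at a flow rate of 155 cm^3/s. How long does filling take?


Formula: t_fill = V_mold / Q_flow
t = 6334 cm^3 / 155 cm^3/s = 40.8645 s

Answer: 40.8645 s


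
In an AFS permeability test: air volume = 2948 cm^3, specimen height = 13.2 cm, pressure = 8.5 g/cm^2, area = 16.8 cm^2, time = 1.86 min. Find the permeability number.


Formula: Permeability Number P = (V * H) / (p * A * t)
Numerator: V * H = 2948 * 13.2 = 38913.6
Denominator: p * A * t = 8.5 * 16.8 * 1.86 = 265.608
P = 38913.6 / 265.608 = 146.5076

Final answer: 146.5076


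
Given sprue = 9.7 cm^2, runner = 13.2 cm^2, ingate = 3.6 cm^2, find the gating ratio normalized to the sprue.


Sprue:Runner:Ingate = 1 : 13.2/9.7 : 3.6/9.7 = 1:1.36:0.37


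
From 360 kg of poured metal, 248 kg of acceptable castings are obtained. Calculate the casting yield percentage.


Formula: Casting Yield = (W_good / W_total) * 100
Yield = (248 kg / 360 kg) * 100 = 68.8889%

68.8889%


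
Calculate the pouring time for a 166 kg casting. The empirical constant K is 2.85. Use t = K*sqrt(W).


Formula: t = K * sqrt(W)
sqrt(W) = sqrt(166) = 12.88410
t = 2.85 * 12.88410 = 36.7197 s

36.7197 s


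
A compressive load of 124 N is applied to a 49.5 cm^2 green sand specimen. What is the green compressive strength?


Formula: Compressive Strength = Force / Area
Strength = 124 N / 49.5 cm^2 = 2.5051 N/cm^2

Answer: 2.5051 N/cm^2


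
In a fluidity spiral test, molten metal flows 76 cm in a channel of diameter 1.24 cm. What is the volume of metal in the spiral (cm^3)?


Formula: V = pi * (d/2)^2 * L  (cylinder volume)
Radius = 1.24/2 = 0.62 cm
V = pi * 0.62^2 * 76 = 91.7797 cm^3


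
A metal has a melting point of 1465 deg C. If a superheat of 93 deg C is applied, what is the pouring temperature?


Formula: T_pour = T_melt + Superheat
T_pour = 1465 + 93 = 1558 deg C

1558 deg C


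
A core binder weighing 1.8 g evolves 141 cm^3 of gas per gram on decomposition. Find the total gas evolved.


Formula: V_gas = W_binder * gas_evolution_rate
V = 1.8 g * 141 cm^3/g = 253.8000 cm^3

Final answer: 253.8000 cm^3


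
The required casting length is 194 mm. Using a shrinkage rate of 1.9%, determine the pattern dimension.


Formula: L_pattern = L_casting * (1 + shrinkage_rate/100)
Shrinkage factor = 1 + 1.9/100 = 1.019
L_pattern = 194 mm * 1.019 = 197.6860 mm

Answer: 197.6860 mm


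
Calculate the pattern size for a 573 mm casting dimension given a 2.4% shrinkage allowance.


Formula: L_pattern = L_casting * (1 + shrinkage_rate/100)
Shrinkage factor = 1 + 2.4/100 = 1.024
L_pattern = 573 mm * 1.024 = 586.7520 mm


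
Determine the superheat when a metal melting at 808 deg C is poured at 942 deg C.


Formula: Superheat = T_pour - T_melt
Superheat = 942 - 808 = 134 deg C

134 deg C


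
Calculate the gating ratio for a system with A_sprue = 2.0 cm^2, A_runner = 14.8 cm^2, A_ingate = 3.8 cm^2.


Sprue:Runner:Ingate = 1 : 14.8/2.0 : 3.8/2.0 = 1:7.40:1.90

1:7.40:1.90


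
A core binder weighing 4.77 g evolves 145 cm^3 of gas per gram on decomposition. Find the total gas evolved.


Formula: V_gas = W_binder * gas_evolution_rate
V = 4.77 g * 145 cm^3/g = 691.6500 cm^3

Final answer: 691.6500 cm^3


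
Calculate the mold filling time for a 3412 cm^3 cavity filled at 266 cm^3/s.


Formula: t_fill = V_mold / Q_flow
t = 3412 cm^3 / 266 cm^3/s = 12.8271 s

12.8271 s


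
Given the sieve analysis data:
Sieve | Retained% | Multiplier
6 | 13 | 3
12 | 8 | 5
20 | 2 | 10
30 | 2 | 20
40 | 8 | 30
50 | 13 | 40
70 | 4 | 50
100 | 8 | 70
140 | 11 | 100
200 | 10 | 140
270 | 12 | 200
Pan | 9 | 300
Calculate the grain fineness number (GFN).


Formula: GFN = sum(pct * multiplier) / sum(pct)
sum(pct * multiplier) = 9259
sum(pct) = 100
GFN = 9259 / 100 = 92.59

Answer: 92.59


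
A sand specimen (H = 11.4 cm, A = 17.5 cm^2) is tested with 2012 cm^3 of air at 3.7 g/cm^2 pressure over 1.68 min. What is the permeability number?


Formula: Permeability Number P = (V * H) / (p * A * t)
Numerator: V * H = 2012 * 11.4 = 22936.8
Denominator: p * A * t = 3.7 * 17.5 * 1.68 = 108.78
P = 22936.8 / 108.78 = 210.8549

Final answer: 210.8549


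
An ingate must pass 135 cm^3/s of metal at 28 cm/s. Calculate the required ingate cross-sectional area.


Formula: A_ingate = Q / v  (continuity equation)
A = 135 cm^3/s / 28 cm/s = 4.8214 cm^2

4.8214 cm^2


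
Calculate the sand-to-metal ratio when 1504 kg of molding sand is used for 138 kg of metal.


Formula: Sand-to-Metal Ratio = W_sand / W_metal
Ratio = 1504 kg / 138 kg = 10.8986

10.8986


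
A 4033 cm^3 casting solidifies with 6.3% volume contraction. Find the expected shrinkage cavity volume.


Formula: V_shrink = V_casting * shrinkage_pct / 100
V_shrink = 4033 cm^3 * 6.3 / 100 = 254.0790 cm^3

Answer: 254.0790 cm^3


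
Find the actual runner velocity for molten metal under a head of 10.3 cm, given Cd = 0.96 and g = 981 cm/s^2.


Formula: v = Cd * sqrt(2 * g * h)  (Torricelli with discharge coefficient)
2*g*h = 2 * 981 * 10.3 = 20208.6 cm^2/s^2
sqrt(20208.6) = 142.15696 cm/s
v = 0.96 * 142.15696 = 136.4707 cm/s


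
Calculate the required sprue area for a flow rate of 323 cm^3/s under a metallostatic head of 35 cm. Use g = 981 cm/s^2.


Formula: v = sqrt(2*g*h), A = Q/v
Velocity: v = sqrt(2 * 981 * 35) = sqrt(68670) = 262.0496 cm/s
Sprue area: A = Q / v = 323 / 262.0496 = 1.2326 cm^2

1.2326 cm^2


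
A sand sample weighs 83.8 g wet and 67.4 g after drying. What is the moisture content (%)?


Formula: MC = (W_wet - W_dry) / W_wet * 100
Water mass = 83.8 - 67.4 = 16.4 g
MC = 16.4 / 83.8 * 100 = 19.5704%

19.5704%


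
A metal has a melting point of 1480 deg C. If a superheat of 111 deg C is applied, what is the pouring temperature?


Formula: T_pour = T_melt + Superheat
T_pour = 1480 + 111 = 1591 deg C

1591 deg C


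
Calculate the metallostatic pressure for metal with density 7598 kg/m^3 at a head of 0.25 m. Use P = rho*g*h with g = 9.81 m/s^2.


Formula: P = rho * g * h
rho * g = 7598 * 9.81 = 74536.38 N/m^3
P = 74536.38 * 0.25 = 18634.0950 Pa

18634.0950 Pa


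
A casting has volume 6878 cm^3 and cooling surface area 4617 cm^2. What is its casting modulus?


Formula: Casting Modulus M = V / A
M = 6878 cm^3 / 4617 cm^2 = 1.4897 cm

Answer: 1.4897 cm


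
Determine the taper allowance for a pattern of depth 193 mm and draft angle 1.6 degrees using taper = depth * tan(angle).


Formula: taper = depth * tan(draft_angle)
tan(1.6 deg) = 0.0279325
taper = 193 mm * 0.0279325 = 5.3910 mm

Final answer: 5.3910 mm


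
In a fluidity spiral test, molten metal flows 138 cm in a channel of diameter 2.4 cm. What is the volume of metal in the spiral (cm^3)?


Formula: V = pi * (d/2)^2 * L  (cylinder volume)
Radius = 2.4/2 = 1.2 cm
V = pi * 1.2^2 * 138 = 624.2973 cm^3

Answer: 624.2973 cm^3


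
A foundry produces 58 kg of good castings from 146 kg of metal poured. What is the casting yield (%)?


Formula: Casting Yield = (W_good / W_total) * 100
Yield = (58 kg / 146 kg) * 100 = 39.7260%

39.7260%


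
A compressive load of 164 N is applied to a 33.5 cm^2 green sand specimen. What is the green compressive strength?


Formula: Compressive Strength = Force / Area
Strength = 164 N / 33.5 cm^2 = 4.8955 N/cm^2

4.8955 N/cm^2


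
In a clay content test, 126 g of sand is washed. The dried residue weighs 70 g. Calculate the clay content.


Formula: Clay% = (W_total - W_washed) / W_total * 100
Clay mass = 126 - 70 = 56 g
Clay% = 56 / 126 * 100 = 44.4444%


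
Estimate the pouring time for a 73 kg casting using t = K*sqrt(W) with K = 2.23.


Formula: t = K * sqrt(W)
sqrt(W) = sqrt(73) = 8.54400
t = 2.23 * 8.54400 = 19.0531 s

Final answer: 19.0531 s


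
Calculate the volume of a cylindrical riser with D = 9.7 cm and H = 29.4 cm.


Formula: V = pi * (D/2)^2 * H  (cylinder volume)
Radius = D/2 = 9.7/2 = 4.85 cm
V = pi * 4.85^2 * 29.4 = 2172.6045 cm^3


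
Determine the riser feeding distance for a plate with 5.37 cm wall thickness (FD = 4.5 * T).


Formula: FD = 4.5 * T  (riser feeding-distance rule)
FD = 4.5 * 5.37 cm = 24.1650 cm

24.1650 cm


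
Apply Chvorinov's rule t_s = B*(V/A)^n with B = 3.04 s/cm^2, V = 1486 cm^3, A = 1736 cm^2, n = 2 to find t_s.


Formula: t_s = B * (V/A)^n  (Chvorinov's rule, n=2)
Modulus M = V/A = 1486/1736 = 0.855991 cm
M^2 = 0.855991^2 = 0.732721 cm^2
t_s = 3.04 * 0.732721 = 2.2275 s


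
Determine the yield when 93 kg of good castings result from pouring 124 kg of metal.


Formula: Casting Yield = (W_good / W_total) * 100
Yield = (93 kg / 124 kg) * 100 = 75.0000%


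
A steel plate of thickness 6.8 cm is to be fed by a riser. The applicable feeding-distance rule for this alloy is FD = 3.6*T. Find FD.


Formula: FD = 3.6 * T  (riser feeding-distance rule)
FD = 3.6 * 6.8 cm = 24.4800 cm

Final answer: 24.4800 cm


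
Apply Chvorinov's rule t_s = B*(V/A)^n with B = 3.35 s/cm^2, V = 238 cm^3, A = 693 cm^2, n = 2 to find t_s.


Formula: t_s = B * (V/A)^n  (Chvorinov's rule, n=2)
Modulus M = V/A = 238/693 = 0.343434 cm
M^2 = 0.343434^2 = 0.117947 cm^2
t_s = 3.35 * 0.117947 = 0.3951 s

Final answer: 0.3951 s


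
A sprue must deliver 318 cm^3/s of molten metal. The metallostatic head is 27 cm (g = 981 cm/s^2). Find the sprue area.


Formula: v = sqrt(2*g*h), A = Q/v
Velocity: v = sqrt(2 * 981 * 27) = sqrt(52974) = 230.1608 cm/s
Sprue area: A = Q / v = 318 / 230.1608 = 1.3816 cm^2


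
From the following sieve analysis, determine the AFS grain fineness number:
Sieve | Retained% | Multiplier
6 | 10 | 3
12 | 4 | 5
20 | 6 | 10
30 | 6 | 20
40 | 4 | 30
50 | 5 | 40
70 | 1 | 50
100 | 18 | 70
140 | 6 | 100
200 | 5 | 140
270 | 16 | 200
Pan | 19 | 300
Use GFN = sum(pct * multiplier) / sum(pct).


Formula: GFN = sum(pct * multiplier) / sum(pct)
sum(pct * multiplier) = 12060
sum(pct) = 100
GFN = 12060 / 100 = 120.60

Answer: 120.60
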